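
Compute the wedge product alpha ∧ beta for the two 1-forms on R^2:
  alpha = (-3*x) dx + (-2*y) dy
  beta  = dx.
alpha ∧ beta = (2*y) dx ∧ dy

Distribute the wedge, using dx_i ∧ dx_j = -dx_j ∧ dx_i and dx_i ∧ dx_i = 0. For each pair (i, j) with i < j, the coefficient of dx_i ∧ dx_j in alpha ∧ beta is (alpha_i * beta_j - alpha_j * beta_i). Collecting: alpha ∧ beta = (2*y) dx ∧ dy.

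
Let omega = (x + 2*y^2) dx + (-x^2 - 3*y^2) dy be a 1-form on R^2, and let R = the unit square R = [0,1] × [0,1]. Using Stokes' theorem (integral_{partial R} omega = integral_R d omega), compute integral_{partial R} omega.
integral_(partial R) omega = -3

Stokes: integral_partial_R omega = integral_R d omega with d omega = (∂Q/∂x - ∂P/∂y) dx ∧ dy.
  ∂Q/∂x = -2*x
  ∂P/∂y = 4*y
  integrand = ∂Q/∂x - ∂P/∂y = -2*x - 4*y.
Integrating over R: integral_0^1 integral_0^1 (-2*x - 4*y) dx dy = -3.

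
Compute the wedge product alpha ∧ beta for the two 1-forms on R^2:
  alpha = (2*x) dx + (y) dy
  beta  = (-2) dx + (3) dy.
alpha ∧ beta = (6*x + 2*y) dx ∧ dy

Distribute the wedge, using dx_i ∧ dx_j = -dx_j ∧ dx_i and dx_i ∧ dx_i = 0. For each pair (i, j) with i < j, the coefficient of dx_i ∧ dx_j in alpha ∧ beta is (alpha_i * beta_j - alpha_j * beta_i). Collecting: alpha ∧ beta = (6*x + 2*y) dx ∧ dy.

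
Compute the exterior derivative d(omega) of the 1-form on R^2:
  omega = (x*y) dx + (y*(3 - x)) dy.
d(omega) = (-x - y) dx ∧ dy

For a 1-form omega = sum_i f_i dx_i, the exterior derivative is
  d(omega) = sum_{i < j} (∂f_j/∂x_i - ∂f_i/∂x_j) dx_i ∧ dx_j.
  coefficient of dx ∧ dy: ∂f_2/∂x - ∂f_1/∂y = ∂(y*(3 - x))/∂x - ∂(x*y)/∂y = -x - y
Assembling: d(omega) = (-x - y) dx ∧ dy.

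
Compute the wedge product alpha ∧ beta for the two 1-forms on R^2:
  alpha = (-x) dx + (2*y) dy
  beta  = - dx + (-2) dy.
alpha ∧ beta = (2*x + 2*y) dx ∧ dy

Distribute the wedge, using dx_i ∧ dx_j = -dx_j ∧ dx_i and dx_i ∧ dx_i = 0. For each pair (i, j) with i < j, the coefficient of dx_i ∧ dx_j in alpha ∧ beta is (alpha_i * beta_j - alpha_j * beta_i). Collecting: alpha ∧ beta = (2*x + 2*y) dx ∧ dy.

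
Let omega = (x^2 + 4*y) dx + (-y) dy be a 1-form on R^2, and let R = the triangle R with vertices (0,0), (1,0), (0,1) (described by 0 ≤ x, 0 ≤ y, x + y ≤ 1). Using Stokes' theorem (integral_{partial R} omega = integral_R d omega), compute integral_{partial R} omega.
integral_(partial R) omega = -2

Stokes: integral_partial_R omega = integral_R d omega with d omega = (∂Q/∂x - ∂P/∂y) dx ∧ dy.
  ∂Q/∂x = 0
  ∂P/∂y = 4
  integrand = ∂Q/∂x - ∂P/∂y = -4.
Integrating over R: integral_0^1 integral_0^{1-x} (-4) dy dx = -2.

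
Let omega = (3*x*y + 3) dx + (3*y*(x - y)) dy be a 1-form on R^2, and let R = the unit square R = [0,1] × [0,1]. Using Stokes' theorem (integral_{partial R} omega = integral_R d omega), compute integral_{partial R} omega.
integral_(partial R) omega = 0

Stokes: integral_partial_R omega = integral_R d omega with d omega = (∂Q/∂x - ∂P/∂y) dx ∧ dy.
  ∂Q/∂x = 3*y
  ∂P/∂y = 3*x
  integrand = ∂Q/∂x - ∂P/∂y = -3*x + 3*y.
Integrating over R: integral_0^1 integral_0^1 (-3*x + 3*y) dx dy = 0.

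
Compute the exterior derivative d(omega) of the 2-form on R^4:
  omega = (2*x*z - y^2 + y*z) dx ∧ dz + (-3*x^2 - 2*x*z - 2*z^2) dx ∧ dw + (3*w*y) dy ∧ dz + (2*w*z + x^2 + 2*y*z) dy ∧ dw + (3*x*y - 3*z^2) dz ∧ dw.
d(omega) = (2*y - z) dx ∧ dy ∧ dz + (2*x + 3*y + 4*z) dx ∧ dz ∧ dw + (-2*w + 3*x + y) dy ∧ dz ∧ dw + (2*x) dx ∧ dy ∧ dw

For a 2-form omega = sum_{i<j} g_{ij} dx_i ∧ dx_j, the exterior derivative is
  d(omega) = sum_{i<j} d(g_{ij}) ∧ dx_i ∧ dx_j = sum_{i<j, k} (∂g_{ij}/∂x_k) dx_k ∧ dx_i ∧ dx_j.
Expand each term, using dx_k ∧ dx_i ∧ dx_j = sgn(permutation) dx_{(a)} ∧ dx_{(b)} ∧ dx_{(c)} with (a < b < c) sorted:
  d(2*x*z - y^2 + y*z) includes (∂/∂y)(2*x*z - y^2 + y*z) dy = (-2*y + z) dy, which multiplied by dx ∧ dz gives (2*y - z) dx ∧ dy ∧ dz
  d(-3*x^2 - 2*x*z - 2*z^2) includes (∂/∂z)(-3*x^2 - 2*x*z - 2*z^2) dz = (-2*x - 4*z) dz, which multiplied by dx ∧ dw gives (2*x + 4*z) dx ∧ dz ∧ dw
  d(3*w*y) includes (∂/∂w)(3*w*y) dw = (3*y) dw, which multiplied by dy ∧ dz gives (3*y) dy ∧ dz ∧ dw
  d(2*w*z + x^2 + 2*y*z) includes (∂/∂x)(2*w*z + x^2 + 2*y*z) dx = (2*x) dx, which multiplied by dy ∧ dw gives (2*x) dx ∧ dy ∧ dw
  d(2*w*z + x^2 + 2*y*z) includes (∂/∂z)(2*w*z + x^2 + 2*y*z) dz = (2*w + 2*y) dz, which multiplied by dy ∧ dw gives (-2*w - 2*y) dy ∧ dz ∧ dw
  d(3*x*y - 3*z^2) includes (∂/∂x)(3*x*y - 3*z^2) dx = (3*y) dx, which multiplied by dz ∧ dw gives (3*y) dx ∧ dz ∧ dw
  d(3*x*y - 3*z^2) includes (∂/∂y)(3*x*y - 3*z^2) dy = (3*x) dy, which multiplied by dz ∧ dw gives (3*x) dy ∧ dz ∧ dw
Collecting like 3-forms: d(omega) = (2*y - z) dx ∧ dy ∧ dz + (2*x + 3*y + 4*z) dx ∧ dz ∧ dw + (-2*w + 3*x + y) dy ∧ dz ∧ dw + (2*x) dx ∧ dy ∧ dw.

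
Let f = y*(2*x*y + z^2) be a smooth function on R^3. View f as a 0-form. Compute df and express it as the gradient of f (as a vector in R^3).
df = (2*y^2) dx + (4*x*y + z^2) dy + (2*y*z) dz; grad f = (2*y^2, 4*x*y + z^2, 2*y*z)

For a 0-form f, d f = (∂f/∂x) dx + (∂f/∂y) dy + (∂f/∂z) dz. The components of the vector representation are exactly the entries of grad f in Cartesian coordinates:
  ∂f/∂x = 2*y^2
  ∂f/∂y = 4*x*y + z^2
  ∂f/∂z = 2*y*z.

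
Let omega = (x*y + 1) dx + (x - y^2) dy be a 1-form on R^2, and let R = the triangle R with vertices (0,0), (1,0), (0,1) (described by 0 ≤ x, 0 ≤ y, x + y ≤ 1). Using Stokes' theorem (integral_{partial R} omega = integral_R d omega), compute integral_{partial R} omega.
integral_(partial R) omega = 1/3

Stokes: integral_partial_R omega = integral_R d omega with d omega = (∂Q/∂x - ∂P/∂y) dx ∧ dy.
  ∂Q/∂x = 1
  ∂P/∂y = x
  integrand = ∂Q/∂x - ∂P/∂y = 1 - x.
Integrating over R: integral_0^1 integral_0^{1-x} (1 - x) dy dx = 1/3.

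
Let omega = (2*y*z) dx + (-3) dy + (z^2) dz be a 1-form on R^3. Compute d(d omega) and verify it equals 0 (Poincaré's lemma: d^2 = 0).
d(d omega) = 0

Step 1: d omega = sum_{i<j} (∂f_j/∂x_i - ∂f_i/∂x_j) dx_i ∧ dx_j:
  coeff of dx ∧ dy: -2*z
  coeff of dx ∧ dz: -2*y
  coeff of dy ∧ dz: 0
Step 2: Apply d again to each 2-form coefficient. The only possible 3-form in R^3 is dx ∧ dy ∧ dz, with coefficient
  ∂(coeff of dy∧dz)/∂x - ∂(coeff of dx∧dz)/∂y + ∂(coeff of dx∧dy)/∂z
  = ∂/∂x (0) - ∂/∂y (-2*y) + ∂/∂z (-2*z).
Each of these terms simplifies to sums of mixed partials that cancel in pairs. The result is 0 (by equality of mixed partials for smooth functions — Schwarz / Clairaut).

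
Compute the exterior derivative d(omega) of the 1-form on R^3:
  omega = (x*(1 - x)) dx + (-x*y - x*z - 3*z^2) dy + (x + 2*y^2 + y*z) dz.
d(omega) = (-y - z) dx ∧ dy + (1) dx ∧ dz + (x + 4*y + 7*z) dy ∧ dz

For a 1-form omega = sum_i f_i dx_i, the exterior derivative is
  d(omega) = sum_{i < j} (∂f_j/∂x_i - ∂f_i/∂x_j) dx_i ∧ dx_j.
  coefficient of dx ∧ dy: ∂f_2/∂x - ∂f_1/∂y = ∂(-x*y - x*z - 3*z^2)/∂x - ∂(x*(1 - x))/∂y = -y - z
  coefficient of dx ∧ dz: ∂f_3/∂x - ∂f_1/∂z = ∂(x + 2*y^2 + y*z)/∂x - ∂(x*(1 - x))/∂z = 1
  coefficient of dy ∧ dz: ∂f_3/∂y - ∂f_2/∂z = ∂(x + 2*y^2 + y*z)/∂y - ∂(-x*y - x*z - 3*z^2)/∂z = x + 4*y + 7*z
Assembling: d(omega) = (-y - z) dx ∧ dy + (1) dx ∧ dz + (x + 4*y + 7*z) dy ∧ dz.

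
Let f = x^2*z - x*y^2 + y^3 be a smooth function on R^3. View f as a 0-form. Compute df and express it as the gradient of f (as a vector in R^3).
df = (2*x*z - y^2) dx + (y*(-2*x + 3*y)) dy + (x^2) dz; grad f = (2*x*z - y^2, y*(-2*x + 3*y), x^2)

For a 0-form f, d f = (∂f/∂x) dx + (∂f/∂y) dy + (∂f/∂z) dz. The components of the vector representation are exactly the entries of grad f in Cartesian coordinates:
  ∂f/∂x = 2*x*z - y^2
  ∂f/∂y = y*(-2*x + 3*y)
  ∂f/∂z = x^2.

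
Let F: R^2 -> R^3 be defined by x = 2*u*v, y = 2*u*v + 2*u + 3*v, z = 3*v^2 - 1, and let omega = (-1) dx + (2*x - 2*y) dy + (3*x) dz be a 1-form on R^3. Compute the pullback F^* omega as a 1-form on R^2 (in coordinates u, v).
F^* omega = (-8*u*v - 8*u - 12*v^2 - 14*v) du + (-8*u^2 + 36*u*v^2 - 12*u*v - 14*u - 18*v) dv

Using F^*(f dg) = (f ∘ F) d(g ∘ F), substitute each coordinate x_i by F_i(u, v) in f_i, and replace dx_i by d F_i = (∂F_i/∂u) du + (∂F_i/∂v) dv.
  For the x component: f_1(F) = -1; d F_1 = (2*v) du + (2*u) dv
  For the y component: f_2(F) = -4*u - 6*v; d F_2 = (2*v + 2) du + (2*u + 3) dv
  For the z component: f_3(F) = 6*u*v; d F_3 = (0) du + (6*v) dv
Combining and collecting du, dv coefficients:
  coeff of du: -8*u*v - 8*u - 12*v^2 - 14*v
  coeff of dv: -8*u^2 + 36*u*v^2 - 12*u*v - 14*u - 18*v
F^* omega = (-8*u*v - 8*u - 12*v^2 - 14*v) du + (-8*u^2 + 36*u*v^2 - 12*u*v - 14*u - 18*v) dv.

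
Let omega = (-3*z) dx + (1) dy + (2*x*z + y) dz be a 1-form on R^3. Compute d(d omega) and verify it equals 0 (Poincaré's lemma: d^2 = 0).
d(d omega) = 0

Step 1: d omega = sum_{i<j} (∂f_j/∂x_i - ∂f_i/∂x_j) dx_i ∧ dx_j:
  coeff of dx ∧ dy: 0
  coeff of dx ∧ dz: 2*z + 3
  coeff of dy ∧ dz: 1
Step 2: Apply d again to each 2-form coefficient. The only possible 3-form in R^3 is dx ∧ dy ∧ dz, with coefficient
  ∂(coeff of dy∧dz)/∂x - ∂(coeff of dx∧dz)/∂y + ∂(coeff of dx∧dy)/∂z
  = ∂/∂x (1) - ∂/∂y (2*z + 3) + ∂/∂z (0).
Each of these terms simplifies to sums of mixed partials that cancel in pairs. The result is 0 (by equality of mixed partials for smooth functions — Schwarz / Clairaut).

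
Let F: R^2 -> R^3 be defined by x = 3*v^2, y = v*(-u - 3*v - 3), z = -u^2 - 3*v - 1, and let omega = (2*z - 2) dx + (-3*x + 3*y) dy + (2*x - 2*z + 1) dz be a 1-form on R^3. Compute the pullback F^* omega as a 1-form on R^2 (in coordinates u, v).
F^* omega = (-4*u^3 - 9*u*v^2 - 12*u*v - 6*u + 18*v^3 + 9*v^2) du + (-9*u^2*v - 6*u^2 + 36*u*v^2 + 18*u*v + 108*v^3 + 54*v^2 - 15*v - 9) dv

Using F^*(f dg) = (f ∘ F) d(g ∘ F), substitute each coordinate x_i by F_i(u, v) in f_i, and replace dx_i by d F_i = (∂F_i/∂u) du + (∂F_i/∂v) dv.
  For the x component: f_1(F) = -2*u^2 - 6*v - 4; d F_1 = (0) du + (6*v) dv
  For the y component: f_2(F) = 3*v*(-u - 6*v - 3); d F_2 = (-v) du + (-u - 6*v - 3) dv
  For the z component: f_3(F) = 2*u^2 + 6*v^2 + 6*v + 3; d F_3 = (-2*u) du + (-3) dv
Combining and collecting du, dv coefficients:
  coeff of du: -4*u^3 - 9*u*v^2 - 12*u*v - 6*u + 18*v^3 + 9*v^2
  coeff of dv: -9*u^2*v - 6*u^2 + 36*u*v^2 + 18*u*v + 108*v^3 + 54*v^2 - 15*v - 9
F^* omega = (-4*u^3 - 9*u*v^2 - 12*u*v - 6*u + 18*v^3 + 9*v^2) du + (-9*u^2*v - 6*u^2 + 36*u*v^2 + 18*u*v + 108*v^3 + 54*v^2 - 15*v - 9) dv.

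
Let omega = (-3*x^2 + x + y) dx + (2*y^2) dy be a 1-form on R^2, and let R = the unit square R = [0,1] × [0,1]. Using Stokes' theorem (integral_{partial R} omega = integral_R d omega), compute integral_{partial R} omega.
integral_(partial R) omega = -1

Stokes: integral_partial_R omega = integral_R d omega with d omega = (∂Q/∂x - ∂P/∂y) dx ∧ dy.
  ∂Q/∂x = 0
  ∂P/∂y = 1
  integrand = ∂Q/∂x - ∂P/∂y = -1.
Integrating over R: integral_0^1 integral_0^1 (-1) dx dy = -1.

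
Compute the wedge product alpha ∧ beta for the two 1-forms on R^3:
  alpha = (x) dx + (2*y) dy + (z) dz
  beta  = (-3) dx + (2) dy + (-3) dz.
alpha ∧ beta = (2*x + 6*y) dx ∧ dy + (-3*x + 3*z) dx ∧ dz + (-6*y - 2*z) dy ∧ dz

Distribute the wedge, using dx_i ∧ dx_j = -dx_j ∧ dx_i and dx_i ∧ dx_i = 0. For each pair (i, j) with i < j, the coefficient of dx_i ∧ dx_j in alpha ∧ beta is (alpha_i * beta_j - alpha_j * beta_i). Collecting: alpha ∧ beta = (2*x + 6*y) dx ∧ dy + (-3*x + 3*z) dx ∧ dz + (-6*y - 2*z) dy ∧ dz.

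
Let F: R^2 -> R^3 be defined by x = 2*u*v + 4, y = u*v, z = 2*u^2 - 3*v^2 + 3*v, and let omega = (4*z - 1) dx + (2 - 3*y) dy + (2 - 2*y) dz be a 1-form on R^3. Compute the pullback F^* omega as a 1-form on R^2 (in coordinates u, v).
F^* omega = (8*u^2*v - 3*u*v^2 + 8*u - 24*v^3 + 24*v^2) du + (16*u^3 - 3*u^2*v - 12*u*v^2 + 18*u*v - 12*v + 6) dv

Using F^*(f dg) = (f ∘ F) d(g ∘ F), substitute each coordinate x_i by F_i(u, v) in f_i, and replace dx_i by d F_i = (∂F_i/∂u) du + (∂F_i/∂v) dv.
  For the x component: f_1(F) = 8*u^2 - 12*v^2 + 12*v - 1; d F_1 = (2*v) du + (2*u) dv
  For the y component: f_2(F) = -3*u*v + 2; d F_2 = (v) du + (u) dv
  For the z component: f_3(F) = -2*u*v + 2; d F_3 = (4*u) du + (3 - 6*v) dv
Combining and collecting du, dv coefficients:
  coeff of du: 8*u^2*v - 3*u*v^2 + 8*u - 24*v^3 + 24*v^2
  coeff of dv: 16*u^3 - 3*u^2*v - 12*u*v^2 + 18*u*v - 12*v + 6
F^* omega = (8*u^2*v - 3*u*v^2 + 8*u - 24*v^3 + 24*v^2) du + (16*u^3 - 3*u^2*v - 12*u*v^2 + 18*u*v - 12*v + 6) dv.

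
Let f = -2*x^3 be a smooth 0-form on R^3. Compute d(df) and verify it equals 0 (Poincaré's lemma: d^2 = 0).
d(df) = 0

Step 1: df = sum_i (∂f/∂x_i) dx_i = (-6*x^2) dx + (0) dy + (0) dz.
Step 2: Apply d again. Using the 1-form formula, the coefficient of dx ∧ dy in d(df) is ∂^2 f/∂x ∂y - ∂^2 f/∂y ∂x = (0) - (0) = 0 (equality of mixed partials for smooth f).
Similarly for dx ∧ dz and dy ∧ dz — all coefficients vanish. So d(df) = 0.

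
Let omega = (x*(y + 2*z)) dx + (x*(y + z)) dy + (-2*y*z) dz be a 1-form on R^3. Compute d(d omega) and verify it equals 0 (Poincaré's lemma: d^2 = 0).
d(d omega) = 0

Step 1: d omega = sum_{i<j} (∂f_j/∂x_i - ∂f_i/∂x_j) dx_i ∧ dx_j:
  coeff of dx ∧ dy: -x + y + z
  coeff of dx ∧ dz: -2*x
  coeff of dy ∧ dz: -x - 2*z
Step 2: Apply d again to each 2-form coefficient. The only possible 3-form in R^3 is dx ∧ dy ∧ dz, with coefficient
  ∂(coeff of dy∧dz)/∂x - ∂(coeff of dx∧dz)/∂y + ∂(coeff of dx∧dy)/∂z
  = ∂/∂x (-x - 2*z) - ∂/∂y (-2*x) + ∂/∂z (-x + y + z).
Each of these terms simplifies to sums of mixed partials that cancel in pairs. The result is 0 (by equality of mixed partials for smooth functions — Schwarz / Clairaut).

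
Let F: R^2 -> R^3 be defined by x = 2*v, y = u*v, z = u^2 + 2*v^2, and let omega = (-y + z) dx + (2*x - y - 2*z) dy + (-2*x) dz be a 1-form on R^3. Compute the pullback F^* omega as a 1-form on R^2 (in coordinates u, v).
F^* omega = (v*(-2*u^2 - u*v - 8*u - 4*v^2 + 4*v)) du + (-2*u^3 - u^2*v + 2*u^2 - 4*u*v^2 + 2*u*v - 12*v^2) dv

Using F^*(f dg) = (f ∘ F) d(g ∘ F), substitute each coordinate x_i by F_i(u, v) in f_i, and replace dx_i by d F_i = (∂F_i/∂u) du + (∂F_i/∂v) dv.
  For the x component: f_1(F) = u^2 - u*v + 2*v^2; d F_1 = (0) du + (2) dv
  For the y component: f_2(F) = -2*u^2 - u*v - 4*v^2 + 4*v; d F_2 = (v) du + (u) dv
  For the z component: f_3(F) = -4*v; d F_3 = (2*u) du + (4*v) dv
Combining and collecting du, dv coefficients:
  coeff of du: v*(-2*u^2 - u*v - 8*u - 4*v^2 + 4*v)
  coeff of dv: -2*u^3 - u^2*v + 2*u^2 - 4*u*v^2 + 2*u*v - 12*v^2
F^* omega = (v*(-2*u^2 - u*v - 8*u - 4*v^2 + 4*v)) du + (-2*u^3 - u^2*v + 2*u^2 - 4*u*v^2 + 2*u*v - 12*v^2) dv.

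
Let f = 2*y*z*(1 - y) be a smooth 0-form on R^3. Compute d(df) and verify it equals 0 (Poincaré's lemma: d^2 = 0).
d(df) = 0

Step 1: df = sum_i (∂f/∂x_i) dx_i = (0) dx + (2*z*(1 - 2*y)) dy + (2*y*(1 - y)) dz.
Step 2: Apply d again. Using the 1-form formula, the coefficient of dx ∧ dy in d(df) is ∂^2 f/∂x ∂y - ∂^2 f/∂y ∂x = (0) - (0) = 0 (equality of mixed partials for smooth f).
Similarly for dx ∧ dz and dy ∧ dz — all coefficients vanish. So d(df) = 0.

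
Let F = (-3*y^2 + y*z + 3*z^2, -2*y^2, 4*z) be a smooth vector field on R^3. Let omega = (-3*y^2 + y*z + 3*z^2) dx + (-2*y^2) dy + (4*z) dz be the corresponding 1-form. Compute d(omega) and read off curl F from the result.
d(omega) = (0) dy ∧ dz + (y + 6*z) dz ∧ dx + (6*y - z) dx ∧ dy; curl F = (0, y + 6*z, 6*y - z)

d omega = sum_{i<j} (∂f_j/∂x_i - ∂f_i/∂x_j) dx_i ∧ dx_j. Under the identification (dy ∧ dz, dz ∧ dx, dx ∧ dy) ↔ (e_x, e_y, e_z), the coefficients are exactly the components of curl F. Compute:
  ∂R/∂y - ∂Q/∂z = (0) - (0) = 0
  ∂P/∂z - ∂R/∂x = (y + 6*z) - (0) = y + 6*z
  ∂Q/∂x - ∂P/∂y = (0) - (-6*y + z) = 6*y - z.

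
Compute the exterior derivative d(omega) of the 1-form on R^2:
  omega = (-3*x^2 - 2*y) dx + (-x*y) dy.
d(omega) = (2 - y) dx ∧ dy

For a 1-form omega = sum_i f_i dx_i, the exterior derivative is
  d(omega) = sum_{i < j} (∂f_j/∂x_i - ∂f_i/∂x_j) dx_i ∧ dx_j.
  coefficient of dx ∧ dy: ∂f_2/∂x - ∂f_1/∂y = ∂(-x*y)/∂x - ∂(-3*x^2 - 2*y)/∂y = 2 - y
Assembling: d(omega) = (2 - y) dx ∧ dy.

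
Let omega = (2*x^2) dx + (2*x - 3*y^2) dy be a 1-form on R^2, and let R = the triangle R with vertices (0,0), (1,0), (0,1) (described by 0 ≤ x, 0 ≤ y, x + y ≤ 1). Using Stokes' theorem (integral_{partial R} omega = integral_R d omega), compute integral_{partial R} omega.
integral_(partial R) omega = 1

Stokes: integral_partial_R omega = integral_R d omega with d omega = (∂Q/∂x - ∂P/∂y) dx ∧ dy.
  ∂Q/∂x = 2
  ∂P/∂y = 0
  integrand = ∂Q/∂x - ∂P/∂y = 2.
Integrating over R: integral_0^1 integral_0^{1-x} (2) dy dx = 1.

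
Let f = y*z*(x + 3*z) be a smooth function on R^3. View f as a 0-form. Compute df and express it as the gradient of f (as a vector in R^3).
df = (y*z) dx + (z*(x + 3*z)) dy + (y*(x + 6*z)) dz; grad f = (y*z, z*(x + 3*z), y*(x + 6*z))

For a 0-form f, d f = (∂f/∂x) dx + (∂f/∂y) dy + (∂f/∂z) dz. The components of the vector representation are exactly the entries of grad f in Cartesian coordinates:
  ∂f/∂x = y*z
  ∂f/∂y = z*(x + 3*z)
  ∂f/∂z = y*(x + 6*z).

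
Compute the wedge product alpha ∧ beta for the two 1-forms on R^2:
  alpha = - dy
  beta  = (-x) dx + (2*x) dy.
alpha ∧ beta = (-x) dx ∧ dy

Distribute the wedge, using dx_i ∧ dx_j = -dx_j ∧ dx_i and dx_i ∧ dx_i = 0. For each pair (i, j) with i < j, the coefficient of dx_i ∧ dx_j in alpha ∧ beta is (alpha_i * beta_j - alpha_j * beta_i). Collecting: alpha ∧ beta = (-x) dx ∧ dy.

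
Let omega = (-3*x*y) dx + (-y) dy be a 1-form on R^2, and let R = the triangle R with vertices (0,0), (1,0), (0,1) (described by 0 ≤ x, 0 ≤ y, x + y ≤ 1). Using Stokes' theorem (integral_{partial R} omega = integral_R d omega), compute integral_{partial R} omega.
integral_(partial R) omega = 1/2

Stokes: integral_partial_R omega = integral_R d omega with d omega = (∂Q/∂x - ∂P/∂y) dx ∧ dy.
  ∂Q/∂x = 0
  ∂P/∂y = -3*x
  integrand = ∂Q/∂x - ∂P/∂y = 3*x.
Integrating over R: integral_0^1 integral_0^{1-x} (3*x) dy dx = 1/2.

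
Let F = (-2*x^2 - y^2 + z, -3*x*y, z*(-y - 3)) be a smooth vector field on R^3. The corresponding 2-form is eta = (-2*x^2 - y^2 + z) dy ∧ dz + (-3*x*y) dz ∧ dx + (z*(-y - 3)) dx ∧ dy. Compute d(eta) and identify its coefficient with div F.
d(eta) = (-7*x - y - 3) dx ∧ dy ∧ dz; div F = -7*x - y - 3

For a 2-form in R^3 of the form above, applying d gives a 3-form with coefficient ∂P/∂x + ∂Q/∂y + ∂R/∂z:
  ∂P/∂x = -4*x
  ∂Q/∂y = -3*x
  ∂R/∂z = -y - 3
Sum = -7*x - y - 3, which is exactly div F.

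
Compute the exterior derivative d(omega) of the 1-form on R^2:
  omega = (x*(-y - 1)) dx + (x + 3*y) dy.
d(omega) = (x + 1) dx ∧ dy

For a 1-form omega = sum_i f_i dx_i, the exterior derivative is
  d(omega) = sum_{i < j} (∂f_j/∂x_i - ∂f_i/∂x_j) dx_i ∧ dx_j.
  coefficient of dx ∧ dy: ∂f_2/∂x - ∂f_1/∂y = ∂(x + 3*y)/∂x - ∂(x*(-y - 1))/∂y = x + 1
Assembling: d(omega) = (x + 1) dx ∧ dy.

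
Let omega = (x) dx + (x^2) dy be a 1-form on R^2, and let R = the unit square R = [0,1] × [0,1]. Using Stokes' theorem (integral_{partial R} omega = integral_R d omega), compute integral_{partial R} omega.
integral_(partial R) omega = 1

Stokes: integral_partial_R omega = integral_R d omega with d omega = (∂Q/∂x - ∂P/∂y) dx ∧ dy.
  ∂Q/∂x = 2*x
  ∂P/∂y = 0
  integrand = ∂Q/∂x - ∂P/∂y = 2*x.
Integrating over R: integral_0^1 integral_0^1 (2*x) dx dy = 1.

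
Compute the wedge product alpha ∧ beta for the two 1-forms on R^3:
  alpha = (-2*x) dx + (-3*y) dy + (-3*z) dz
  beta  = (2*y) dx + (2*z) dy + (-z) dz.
alpha ∧ beta = (-4*x*z + 6*y^2) dx ∧ dy + (2*z*(x + 3*y)) dx ∧ dz + (3*z*(y + 2*z)) dy ∧ dz

Distribute the wedge, using dx_i ∧ dx_j = -dx_j ∧ dx_i and dx_i ∧ dx_i = 0. For each pair (i, j) with i < j, the coefficient of dx_i ∧ dx_j in alpha ∧ beta is (alpha_i * beta_j - alpha_j * beta_i). Collecting: alpha ∧ beta = (-4*x*z + 6*y^2) dx ∧ dy + (2*z*(x + 3*y)) dx ∧ dz + (3*z*(y + 2*z)) dy ∧ dz.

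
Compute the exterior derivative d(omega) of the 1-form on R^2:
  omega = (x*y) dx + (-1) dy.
d(omega) = (-x) dx ∧ dy

For a 1-form omega = sum_i f_i dx_i, the exterior derivative is
  d(omega) = sum_{i < j} (∂f_j/∂x_i - ∂f_i/∂x_j) dx_i ∧ dx_j.
  coefficient of dx ∧ dy: ∂f_2/∂x - ∂f_1/∂y = ∂(-1)/∂x - ∂(x*y)/∂y = -x
Assembling: d(omega) = (-x) dx ∧ dy.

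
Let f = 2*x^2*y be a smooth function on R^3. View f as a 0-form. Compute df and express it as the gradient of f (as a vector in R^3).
df = (4*x*y) dx + (2*x^2) dy + (0) dz; grad f = (4*x*y, 2*x^2, 0)

For a 0-form f, d f = (∂f/∂x) dx + (∂f/∂y) dy + (∂f/∂z) dz. The components of the vector representation are exactly the entries of grad f in Cartesian coordinates:
  ∂f/∂x = 4*x*y
  ∂f/∂y = 2*x^2
  ∂f/∂z = 0.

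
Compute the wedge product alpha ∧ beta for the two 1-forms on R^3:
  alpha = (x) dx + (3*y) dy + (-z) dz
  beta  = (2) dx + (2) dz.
alpha ∧ beta = (2*x + 2*z) dx ∧ dz + (-6*y) dx ∧ dy + (6*y) dy ∧ dz

Distribute the wedge, using dx_i ∧ dx_j = -dx_j ∧ dx_i and dx_i ∧ dx_i = 0. For each pair (i, j) with i < j, the coefficient of dx_i ∧ dx_j in alpha ∧ beta is (alpha_i * beta_j - alpha_j * beta_i). Collecting: alpha ∧ beta = (2*x + 2*z) dx ∧ dz + (-6*y) dx ∧ dy + (6*y) dy ∧ dz.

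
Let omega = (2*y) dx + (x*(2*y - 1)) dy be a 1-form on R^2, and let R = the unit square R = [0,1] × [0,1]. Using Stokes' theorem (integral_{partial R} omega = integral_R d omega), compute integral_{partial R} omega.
integral_(partial R) omega = -2

Stokes: integral_partial_R omega = integral_R d omega with d omega = (∂Q/∂x - ∂P/∂y) dx ∧ dy.
  ∂Q/∂x = 2*y - 1
  ∂P/∂y = 2
  integrand = ∂Q/∂x - ∂P/∂y = 2*y - 3.
Integrating over R: integral_0^1 integral_0^1 (2*y - 3) dx dy = -2.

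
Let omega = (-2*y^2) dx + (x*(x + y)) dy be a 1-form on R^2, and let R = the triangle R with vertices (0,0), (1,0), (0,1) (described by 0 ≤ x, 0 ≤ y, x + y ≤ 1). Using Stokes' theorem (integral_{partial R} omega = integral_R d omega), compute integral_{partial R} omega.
integral_(partial R) omega = 7/6

Stokes: integral_partial_R omega = integral_R d omega with d omega = (∂Q/∂x - ∂P/∂y) dx ∧ dy.
  ∂Q/∂x = 2*x + y
  ∂P/∂y = -4*y
  integrand = ∂Q/∂x - ∂P/∂y = 2*x + 5*y.
Integrating over R: integral_0^1 integral_0^{1-x} (2*x + 5*y) dy dx = 7/6.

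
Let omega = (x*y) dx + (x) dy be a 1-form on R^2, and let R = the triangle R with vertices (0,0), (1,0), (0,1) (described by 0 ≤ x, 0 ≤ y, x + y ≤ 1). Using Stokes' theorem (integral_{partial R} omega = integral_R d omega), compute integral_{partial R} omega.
integral_(partial R) omega = 1/3

Stokes: integral_partial_R omega = integral_R d omega with d omega = (∂Q/∂x - ∂P/∂y) dx ∧ dy.
  ∂Q/∂x = 1
  ∂P/∂y = x
  integrand = ∂Q/∂x - ∂P/∂y = 1 - x.
Integrating over R: integral_0^1 integral_0^{1-x} (1 - x) dy dx = 1/3.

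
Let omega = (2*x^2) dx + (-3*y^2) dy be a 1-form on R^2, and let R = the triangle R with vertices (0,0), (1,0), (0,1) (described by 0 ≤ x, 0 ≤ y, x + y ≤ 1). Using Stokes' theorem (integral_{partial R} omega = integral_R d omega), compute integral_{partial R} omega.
integral_(partial R) omega = 0

Stokes: integral_partial_R omega = integral_R d omega with d omega = (∂Q/∂x - ∂P/∂y) dx ∧ dy.
  ∂Q/∂x = 0
  ∂P/∂y = 0
  integrand = ∂Q/∂x - ∂P/∂y = 0.
Integrating over R: integral_0^1 integral_0^{1-x} (0) dy dx = 0.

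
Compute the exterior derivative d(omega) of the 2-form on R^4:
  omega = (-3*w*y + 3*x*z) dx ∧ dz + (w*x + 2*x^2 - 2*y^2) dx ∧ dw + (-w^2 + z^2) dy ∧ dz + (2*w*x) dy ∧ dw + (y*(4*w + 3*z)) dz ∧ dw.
d(omega) = (3*w) dx ∧ dy ∧ dz + (-3*y) dx ∧ dz ∧ dw + (2*w + 4*y) dx ∧ dy ∧ dw + (2*w + 3*z) dy ∧ dz ∧ dw

For a 2-form omega = sum_{i<j} g_{ij} dx_i ∧ dx_j, the exterior derivative is
  d(omega) = sum_{i<j} d(g_{ij}) ∧ dx_i ∧ dx_j = sum_{i<j, k} (∂g_{ij}/∂x_k) dx_k ∧ dx_i ∧ dx_j.
Expand each term, using dx_k ∧ dx_i ∧ dx_j = sgn(permutation) dx_{(a)} ∧ dx_{(b)} ∧ dx_{(c)} with (a < b < c) sorted:
  d(-3*w*y + 3*x*z) includes (∂/∂y)(-3*w*y + 3*x*z) dy = (-3*w) dy, which multiplied by dx ∧ dz gives (3*w) dx ∧ dy ∧ dz
  d(-3*w*y + 3*x*z) includes (∂/∂w)(-3*w*y + 3*x*z) dw = (-3*y) dw, which multiplied by dx ∧ dz gives (-3*y) dx ∧ dz ∧ dw
  d(w*x + 2*x^2 - 2*y^2) includes (∂/∂y)(w*x + 2*x^2 - 2*y^2) dy = (-4*y) dy, which multiplied by dx ∧ dw gives (4*y) dx ∧ dy ∧ dw
  d(-w^2 + z^2) includes (∂/∂w)(-w^2 + z^2) dw = (-2*w) dw, which multiplied by dy ∧ dz gives (-2*w) dy ∧ dz ∧ dw
  d(2*w*x) includes (∂/∂x)(2*w*x) dx = (2*w) dx, which multiplied by dy ∧ dw gives (2*w) dx ∧ dy ∧ dw
  d(y*(4*w + 3*z)) includes (∂/∂y)(y*(4*w + 3*z)) dy = (4*w + 3*z) dy, which multiplied by dz ∧ dw gives (4*w + 3*z) dy ∧ dz ∧ dw
Collecting like 3-forms: d(omega) = (3*w) dx ∧ dy ∧ dz + (-3*y) dx ∧ dz ∧ dw + (2*w + 4*y) dx ∧ dy ∧ dw + (2*w + 3*z) dy ∧ dz ∧ dw.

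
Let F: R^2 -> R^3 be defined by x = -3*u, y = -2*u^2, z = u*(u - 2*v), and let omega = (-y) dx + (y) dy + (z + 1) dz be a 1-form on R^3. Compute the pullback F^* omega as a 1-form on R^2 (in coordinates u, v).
F^* omega = (10*u^3 - 6*u^2*v - 6*u^2 + 4*u*v^2 + 2*u - 2*v) du + (2*u*(-u^2 + 2*u*v - 1)) dv

Using F^*(f dg) = (f ∘ F) d(g ∘ F), substitute each coordinate x_i by F_i(u, v) in f_i, and replace dx_i by d F_i = (∂F_i/∂u) du + (∂F_i/∂v) dv.
  For the x component: f_1(F) = 2*u^2; d F_1 = (-3) du + (0) dv
  For the y component: f_2(F) = -2*u^2; d F_2 = (-4*u) du + (0) dv
  For the z component: f_3(F) = u^2 - 2*u*v + 1; d F_3 = (2*u - 2*v) du + (-2*u) dv
Combining and collecting du, dv coefficients:
  coeff of du: 10*u^3 - 6*u^2*v - 6*u^2 + 4*u*v^2 + 2*u - 2*v
  coeff of dv: 2*u*(-u^2 + 2*u*v - 1)
F^* omega = (10*u^3 - 6*u^2*v - 6*u^2 + 4*u*v^2 + 2*u - 2*v) du + (2*u*(-u^2 + 2*u*v - 1)) dv.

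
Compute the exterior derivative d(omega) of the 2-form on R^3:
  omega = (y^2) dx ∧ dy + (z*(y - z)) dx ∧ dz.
d(omega) = (-z) dx ∧ dy ∧ dz

For a 2-form omega = sum_{i<j} g_{ij} dx_i ∧ dx_j, the exterior derivative is
  d(omega) = sum_{i<j} d(g_{ij}) ∧ dx_i ∧ dx_j = sum_{i<j, k} (∂g_{ij}/∂x_k) dx_k ∧ dx_i ∧ dx_j.
Expand each term, using dx_k ∧ dx_i ∧ dx_j = sgn(permutation) dx_{(a)} ∧ dx_{(b)} ∧ dx_{(c)} with (a < b < c) sorted:
  d(z*(y - z)) includes (∂/∂y)(z*(y - z)) dy = (z) dy, which multiplied by dx ∧ dz gives (-z) dx ∧ dy ∧ dz
Collecting like 3-forms: d(omega) = (-z) dx ∧ dy ∧ dz.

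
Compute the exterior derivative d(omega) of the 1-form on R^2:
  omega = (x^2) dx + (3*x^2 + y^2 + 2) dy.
d(omega) = (6*x) dx ∧ dy

For a 1-form omega = sum_i f_i dx_i, the exterior derivative is
  d(omega) = sum_{i < j} (∂f_j/∂x_i - ∂f_i/∂x_j) dx_i ∧ dx_j.
  coefficient of dx ∧ dy: ∂f_2/∂x - ∂f_1/∂y = ∂(3*x^2 + y^2 + 2)/∂x - ∂(x^2)/∂y = 6*x
Assembling: d(omega) = (6*x) dx ∧ dy.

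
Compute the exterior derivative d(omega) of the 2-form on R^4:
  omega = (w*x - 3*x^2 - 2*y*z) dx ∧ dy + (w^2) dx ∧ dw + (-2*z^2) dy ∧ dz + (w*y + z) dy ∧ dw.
d(omega) = (-2*y) dx ∧ dy ∧ dz + (x) dx ∧ dy ∧ dw + (-1) dy ∧ dz ∧ dw

For a 2-form omega = sum_{i<j} g_{ij} dx_i ∧ dx_j, the exterior derivative is
  d(omega) = sum_{i<j} d(g_{ij}) ∧ dx_i ∧ dx_j = sum_{i<j, k} (∂g_{ij}/∂x_k) dx_k ∧ dx_i ∧ dx_j.
Expand each term, using dx_k ∧ dx_i ∧ dx_j = sgn(permutation) dx_{(a)} ∧ dx_{(b)} ∧ dx_{(c)} with (a < b < c) sorted:
  d(w*x - 3*x^2 - 2*y*z) includes (∂/∂z)(w*x - 3*x^2 - 2*y*z) dz = (-2*y) dz, which multiplied by dx ∧ dy gives (-2*y) dx ∧ dy ∧ dz
  d(w*x - 3*x^2 - 2*y*z) includes (∂/∂w)(w*x - 3*x^2 - 2*y*z) dw = (x) dw, which multiplied by dx ∧ dy gives (x) dx ∧ dy ∧ dw
  d(w*y + z) includes (∂/∂z)(w*y + z) dz = (1) dz, which multiplied by dy ∧ dw gives (-1) dy ∧ dz ∧ dw
Collecting like 3-forms: d(omega) = (-2*y) dx ∧ dy ∧ dz + (x) dx ∧ dy ∧ dw + (-1) dy ∧ dz ∧ dw.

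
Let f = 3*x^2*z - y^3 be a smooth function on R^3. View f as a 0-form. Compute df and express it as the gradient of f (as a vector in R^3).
df = (6*x*z) dx + (-3*y^2) dy + (3*x^2) dz; grad f = (6*x*z, -3*y^2, 3*x^2)

For a 0-form f, d f = (∂f/∂x) dx + (∂f/∂y) dy + (∂f/∂z) dz. The components of the vector representation are exactly the entries of grad f in Cartesian coordinates:
  ∂f/∂x = 6*x*z
  ∂f/∂y = -3*y^2
  ∂f/∂z = 3*x^2.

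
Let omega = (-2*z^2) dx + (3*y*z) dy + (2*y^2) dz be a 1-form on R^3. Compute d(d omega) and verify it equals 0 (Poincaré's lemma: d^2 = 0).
d(d omega) = 0

Step 1: d omega = sum_{i<j} (∂f_j/∂x_i - ∂f_i/∂x_j) dx_i ∧ dx_j:
  coeff of dx ∧ dy: 0
  coeff of dx ∧ dz: 4*z
  coeff of dy ∧ dz: y
Step 2: Apply d again to each 2-form coefficient. The only possible 3-form in R^3 is dx ∧ dy ∧ dz, with coefficient
  ∂(coeff of dy∧dz)/∂x - ∂(coeff of dx∧dz)/∂y + ∂(coeff of dx∧dy)/∂z
  = ∂/∂x (y) - ∂/∂y (4*z) + ∂/∂z (0).
Each of these terms simplifies to sums of mixed partials that cancel in pairs. The result is 0 (by equality of mixed partials for smooth functions — Schwarz / Clairaut).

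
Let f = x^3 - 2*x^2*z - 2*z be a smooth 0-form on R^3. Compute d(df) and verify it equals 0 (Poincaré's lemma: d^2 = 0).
d(df) = 0

Step 1: df = sum_i (∂f/∂x_i) dx_i = (x*(3*x - 4*z)) dx + (0) dy + (-2*x^2 - 2) dz.
Step 2: Apply d again. Using the 1-form formula, the coefficient of dx ∧ dy in d(df) is ∂^2 f/∂x ∂y - ∂^2 f/∂y ∂x = (0) - (0) = 0 (equality of mixed partials for smooth f).
Similarly for dx ∧ dz and dy ∧ dz — all coefficients vanish. So d(df) = 0.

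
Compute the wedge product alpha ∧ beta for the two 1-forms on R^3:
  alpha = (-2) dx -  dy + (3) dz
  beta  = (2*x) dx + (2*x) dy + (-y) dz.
alpha ∧ beta = (-2*x) dx ∧ dy + (-6*x + 2*y) dx ∧ dz + (-6*x + y) dy ∧ dz

Distribute the wedge, using dx_i ∧ dx_j = -dx_j ∧ dx_i and dx_i ∧ dx_i = 0. For each pair (i, j) with i < j, the coefficient of dx_i ∧ dx_j in alpha ∧ beta is (alpha_i * beta_j - alpha_j * beta_i). Collecting: alpha ∧ beta = (-2*x) dx ∧ dy + (-6*x + 2*y) dx ∧ dz + (-6*x + y) dy ∧ dz.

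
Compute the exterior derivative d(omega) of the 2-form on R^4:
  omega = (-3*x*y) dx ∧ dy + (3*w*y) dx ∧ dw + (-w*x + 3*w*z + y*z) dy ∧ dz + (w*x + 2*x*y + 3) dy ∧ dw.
d(omega) = (-2*w + 2*y) dx ∧ dy ∧ dw + (-w) dx ∧ dy ∧ dz + (-x + 3*z) dy ∧ dz ∧ dw

For a 2-form omega = sum_{i<j} g_{ij} dx_i ∧ dx_j, the exterior derivative is
  d(omega) = sum_{i<j} d(g_{ij}) ∧ dx_i ∧ dx_j = sum_{i<j, k} (∂g_{ij}/∂x_k) dx_k ∧ dx_i ∧ dx_j.
Expand each term, using dx_k ∧ dx_i ∧ dx_j = sgn(permutation) dx_{(a)} ∧ dx_{(b)} ∧ dx_{(c)} with (a < b < c) sorted:
  d(3*w*y) includes (∂/∂y)(3*w*y) dy = (3*w) dy, which multiplied by dx ∧ dw gives (-3*w) dx ∧ dy ∧ dw
  d(-w*x + 3*w*z + y*z) includes (∂/∂x)(-w*x + 3*w*z + y*z) dx = (-w) dx, which multiplied by dy ∧ dz gives (-w) dx ∧ dy ∧ dz
  d(-w*x + 3*w*z + y*z) includes (∂/∂w)(-w*x + 3*w*z + y*z) dw = (-x + 3*z) dw, which multiplied by dy ∧ dz gives (-x + 3*z) dy ∧ dz ∧ dw
  d(w*x + 2*x*y + 3) includes (∂/∂x)(w*x + 2*x*y + 3) dx = (w + 2*y) dx, which multiplied by dy ∧ dw gives (w + 2*y) dx ∧ dy ∧ dw
Collecting like 3-forms: d(omega) = (-2*w + 2*y) dx ∧ dy ∧ dw + (-w) dx ∧ dy ∧ dz + (-x + 3*z) dy ∧ dz ∧ dw.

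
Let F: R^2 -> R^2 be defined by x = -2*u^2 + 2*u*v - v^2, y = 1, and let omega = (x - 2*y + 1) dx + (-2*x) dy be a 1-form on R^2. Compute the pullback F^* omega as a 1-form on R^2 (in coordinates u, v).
F^* omega = (8*u^3 - 12*u^2*v + 8*u*v^2 + 4*u - 2*v^3 - 2*v) du + (-4*u^3 + 8*u^2*v - 6*u*v^2 - 2*u + 2*v^3 + 2*v) dv

Using F^*(f dg) = (f ∘ F) d(g ∘ F), substitute each coordinate x_i by F_i(u, v) in f_i, and replace dx_i by d F_i = (∂F_i/∂u) du + (∂F_i/∂v) dv.
  For the x component: f_1(F) = -2*u^2 + 2*u*v - v^2 - 1; d F_1 = (-4*u + 2*v) du + (2*u - 2*v) dv
  For the y component: f_2(F) = 4*u^2 - 4*u*v + 2*v^2; d F_2 = (0) du + (0) dv
Combining and collecting du, dv coefficients:
  coeff of du: 8*u^3 - 12*u^2*v + 8*u*v^2 + 4*u - 2*v^3 - 2*v
  coeff of dv: -4*u^3 + 8*u^2*v - 6*u*v^2 - 2*u + 2*v^3 + 2*v
F^* omega = (8*u^3 - 12*u^2*v + 8*u*v^2 + 4*u - 2*v^3 - 2*v) du + (-4*u^3 + 8*u^2*v - 6*u*v^2 - 2*u + 2*v^3 + 2*v) dv.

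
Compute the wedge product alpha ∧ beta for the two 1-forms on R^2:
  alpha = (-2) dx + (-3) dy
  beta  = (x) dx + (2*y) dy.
alpha ∧ beta = (3*x - 4*y) dx ∧ dy

Distribute the wedge, using dx_i ∧ dx_j = -dx_j ∧ dx_i and dx_i ∧ dx_i = 0. For each pair (i, j) with i < j, the coefficient of dx_i ∧ dx_j in alpha ∧ beta is (alpha_i * beta_j - alpha_j * beta_i). Collecting: alpha ∧ beta = (3*x - 4*y) dx ∧ dy.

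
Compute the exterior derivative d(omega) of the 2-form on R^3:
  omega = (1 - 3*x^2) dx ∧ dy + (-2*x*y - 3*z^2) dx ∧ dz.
d(omega) = (2*x) dx ∧ dy ∧ dz

For a 2-form omega = sum_{i<j} g_{ij} dx_i ∧ dx_j, the exterior derivative is
  d(omega) = sum_{i<j} d(g_{ij}) ∧ dx_i ∧ dx_j = sum_{i<j, k} (∂g_{ij}/∂x_k) dx_k ∧ dx_i ∧ dx_j.
Expand each term, using dx_k ∧ dx_i ∧ dx_j = sgn(permutation) dx_{(a)} ∧ dx_{(b)} ∧ dx_{(c)} with (a < b < c) sorted:
  d(-2*x*y - 3*z^2) includes (∂/∂y)(-2*x*y - 3*z^2) dy = (-2*x) dy, which multiplied by dx ∧ dz gives (2*x) dx ∧ dy ∧ dz
Collecting like 3-forms: d(omega) = (2*x) dx ∧ dy ∧ dz.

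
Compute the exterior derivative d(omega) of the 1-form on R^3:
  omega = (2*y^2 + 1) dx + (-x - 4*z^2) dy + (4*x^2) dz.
d(omega) = (-4*y - 1) dx ∧ dy + (8*x) dx ∧ dz + (8*z) dy ∧ dz

For a 1-form omega = sum_i f_i dx_i, the exterior derivative is
  d(omega) = sum_{i < j} (∂f_j/∂x_i - ∂f_i/∂x_j) dx_i ∧ dx_j.
  coefficient of dx ∧ dy: ∂f_2/∂x - ∂f_1/∂y = ∂(-x - 4*z^2)/∂x - ∂(2*y^2 + 1)/∂y = -4*y - 1
  coefficient of dx ∧ dz: ∂f_3/∂x - ∂f_1/∂z = ∂(4*x^2)/∂x - ∂(2*y^2 + 1)/∂z = 8*x
  coefficient of dy ∧ dz: ∂f_3/∂y - ∂f_2/∂z = ∂(4*x^2)/∂y - ∂(-x - 4*z^2)/∂z = 8*z
Assembling: d(omega) = (-4*y - 1) dx ∧ dy + (8*x) dx ∧ dz + (8*z) dy ∧ dz.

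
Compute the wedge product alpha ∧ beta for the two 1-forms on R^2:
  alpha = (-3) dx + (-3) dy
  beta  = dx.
alpha ∧ beta = (3) dx ∧ dy

Distribute the wedge, using dx_i ∧ dx_j = -dx_j ∧ dx_i and dx_i ∧ dx_i = 0. For each pair (i, j) with i < j, the coefficient of dx_i ∧ dx_j in alpha ∧ beta is (alpha_i * beta_j - alpha_j * beta_i). Collecting: alpha ∧ beta = (3) dx ∧ dy.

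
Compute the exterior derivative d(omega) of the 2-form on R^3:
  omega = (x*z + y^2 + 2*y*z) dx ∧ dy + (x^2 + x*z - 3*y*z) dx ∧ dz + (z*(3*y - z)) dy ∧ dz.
d(omega) = (x + 2*y + 3*z) dx ∧ dy ∧ dz

For a 2-form omega = sum_{i<j} g_{ij} dx_i ∧ dx_j, the exterior derivative is
  d(omega) = sum_{i<j} d(g_{ij}) ∧ dx_i ∧ dx_j = sum_{i<j, k} (∂g_{ij}/∂x_k) dx_k ∧ dx_i ∧ dx_j.
Expand each term, using dx_k ∧ dx_i ∧ dx_j = sgn(permutation) dx_{(a)} ∧ dx_{(b)} ∧ dx_{(c)} with (a < b < c) sorted:
  d(x*z + y^2 + 2*y*z) includes (∂/∂z)(x*z + y^2 + 2*y*z) dz = (x + 2*y) dz, which multiplied by dx ∧ dy gives (x + 2*y) dx ∧ dy ∧ dz
  d(x^2 + x*z - 3*y*z) includes (∂/∂y)(x^2 + x*z - 3*y*z) dy = (-3*z) dy, which multiplied by dx ∧ dz gives (3*z) dx ∧ dy ∧ dz
Collecting like 3-forms: d(omega) = (x + 2*y + 3*z) dx ∧ dy ∧ dz.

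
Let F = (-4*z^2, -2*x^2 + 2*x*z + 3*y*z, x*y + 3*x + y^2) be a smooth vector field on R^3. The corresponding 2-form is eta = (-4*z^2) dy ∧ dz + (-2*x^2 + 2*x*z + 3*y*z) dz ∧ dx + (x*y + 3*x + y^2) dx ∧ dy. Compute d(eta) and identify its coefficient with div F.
d(eta) = (3*z) dx ∧ dy ∧ dz; div F = 3*z

For a 2-form in R^3 of the form above, applying d gives a 3-form with coefficient ∂P/∂x + ∂Q/∂y + ∂R/∂z:
  ∂P/∂x = 0
  ∂Q/∂y = 3*z
  ∂R/∂z = 0
Sum = 3*z, which is exactly div F.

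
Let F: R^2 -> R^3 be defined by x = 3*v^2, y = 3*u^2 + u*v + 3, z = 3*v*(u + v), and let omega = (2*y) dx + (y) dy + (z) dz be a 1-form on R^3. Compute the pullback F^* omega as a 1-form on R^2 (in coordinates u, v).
F^* omega = (18*u^3 + 9*u^2*v + 10*u*v^2 + 18*u + 9*v^3 + 3*v) du + (3*u^3 + 46*u^2*v + 39*u*v^2 + 3*u + 18*v^3 + 36*v) dv

Using F^*(f dg) = (f ∘ F) d(g ∘ F), substitute each coordinate x_i by F_i(u, v) in f_i, and replace dx_i by d F_i = (∂F_i/∂u) du + (∂F_i/∂v) dv.
  For the x component: f_1(F) = 6*u^2 + 2*u*v + 6; d F_1 = (0) du + (6*v) dv
  For the y component: f_2(F) = 3*u^2 + u*v + 3; d F_2 = (6*u + v) du + (u) dv
  For the z component: f_3(F) = 3*v*(u + v); d F_3 = (3*v) du + (3*u + 6*v) dv
Combining and collecting du, dv coefficients:
  coeff of du: 18*u^3 + 9*u^2*v + 10*u*v^2 + 18*u + 9*v^3 + 3*v
  coeff of dv: 3*u^3 + 46*u^2*v + 39*u*v^2 + 3*u + 18*v^3 + 36*v
F^* omega = (18*u^3 + 9*u^2*v + 10*u*v^2 + 18*u + 9*v^3 + 3*v) du + (3*u^3 + 46*u^2*v + 39*u*v^2 + 3*u + 18*v^3 + 36*v) dv.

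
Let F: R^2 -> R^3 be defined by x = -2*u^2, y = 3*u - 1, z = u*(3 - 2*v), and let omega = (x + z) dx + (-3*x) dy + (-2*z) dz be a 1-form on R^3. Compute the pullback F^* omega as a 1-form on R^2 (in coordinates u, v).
F^* omega = (2*u*(4*u^2 + 4*u*v + 3*u - 4*v^2 + 12*v - 9)) du + (u^2*(12 - 8*v)) dv

Using F^*(f dg) = (f ∘ F) d(g ∘ F), substitute each coordinate x_i by F_i(u, v) in f_i, and replace dx_i by d F_i = (∂F_i/∂u) du + (∂F_i/∂v) dv.
  For the x component: f_1(F) = u*(-2*u - 2*v + 3); d F_1 = (-4*u) du + (0) dv
  For the y component: f_2(F) = 6*u^2; d F_2 = (3) du + (0) dv
  For the z component: f_3(F) = 2*u*(2*v - 3); d F_3 = (3 - 2*v) du + (-2*u) dv
Combining and collecting du, dv coefficients:
  coeff of du: 2*u*(4*u^2 + 4*u*v + 3*u - 4*v^2 + 12*v - 9)
  coeff of dv: u^2*(12 - 8*v)
F^* omega = (2*u*(4*u^2 + 4*u*v + 3*u - 4*v^2 + 12*v - 9)) du + (u^2*(12 - 8*v)) dv.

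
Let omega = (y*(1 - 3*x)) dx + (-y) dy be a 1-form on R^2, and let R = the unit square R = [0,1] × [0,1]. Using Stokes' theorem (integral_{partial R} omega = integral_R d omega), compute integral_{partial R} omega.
integral_(partial R) omega = 1/2

Stokes: integral_partial_R omega = integral_R d omega with d omega = (∂Q/∂x - ∂P/∂y) dx ∧ dy.
  ∂Q/∂x = 0
  ∂P/∂y = 1 - 3*x
  integrand = ∂Q/∂x - ∂P/∂y = 3*x - 1.
Integrating over R: integral_0^1 integral_0^1 (3*x - 1) dx dy = 1/2.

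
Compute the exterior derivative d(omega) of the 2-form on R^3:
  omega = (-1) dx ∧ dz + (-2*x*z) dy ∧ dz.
d(omega) = (-2*z) dx ∧ dy ∧ dz

For a 2-form omega = sum_{i<j} g_{ij} dx_i ∧ dx_j, the exterior derivative is
  d(omega) = sum_{i<j} d(g_{ij}) ∧ dx_i ∧ dx_j = sum_{i<j, k} (∂g_{ij}/∂x_k) dx_k ∧ dx_i ∧ dx_j.
Expand each term, using dx_k ∧ dx_i ∧ dx_j = sgn(permutation) dx_{(a)} ∧ dx_{(b)} ∧ dx_{(c)} with (a < b < c) sorted:
  d(-2*x*z) includes (∂/∂x)(-2*x*z) dx = (-2*z) dx, which multiplied by dy ∧ dz gives (-2*z) dx ∧ dy ∧ dz
Collecting like 3-forms: d(omega) = (-2*z) dx ∧ dy ∧ dz.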